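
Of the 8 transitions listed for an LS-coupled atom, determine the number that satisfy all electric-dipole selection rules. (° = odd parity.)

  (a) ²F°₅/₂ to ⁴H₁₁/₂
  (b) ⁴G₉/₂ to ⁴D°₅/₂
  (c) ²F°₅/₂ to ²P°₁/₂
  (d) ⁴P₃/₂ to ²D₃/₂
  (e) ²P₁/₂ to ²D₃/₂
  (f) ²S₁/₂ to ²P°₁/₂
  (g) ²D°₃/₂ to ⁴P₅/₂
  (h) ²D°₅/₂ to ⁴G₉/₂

1

(a) forbidden (ΔS, ΔL, ΔJ fail)
(b) forbidden (ΔL, ΔJ fail)
(c) forbidden (parity, ΔL, ΔJ fail)
(d) forbidden (parity, ΔS fail)
(e) forbidden (parity fails)
(f) allowed
(g) forbidden (ΔS fails)
(h) forbidden (ΔS, ΔL, ΔJ fail)
Total allowed: 1 of 8.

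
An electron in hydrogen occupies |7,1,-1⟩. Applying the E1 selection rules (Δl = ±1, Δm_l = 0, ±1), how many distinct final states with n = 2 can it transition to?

1

E1 requires Δl = ±1, so l_f ∈ {0, 2}; with 0 ≤ l_f ≤ n_f−1 = 1, the allowed l_f values are {0}.
For l_f = 0: m_f ∈ {m_i−1, m_i, m_i+1} ∩ [−0, 0] = {0} → 1 state.
Total: 1.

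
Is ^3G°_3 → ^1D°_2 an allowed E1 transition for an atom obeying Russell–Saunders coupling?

Initial level: S=1, L=4, J=3, parity odd. Final level: S=0, L=2, J=2, parity odd.
Parity must change: odd → odd — violated.
ΔS = 0: S: 1 → 0 — violated.
ΔL = 0, ±1 (not L=0↔0): L: 4 → 2, ΔL = -2 — violated.
ΔJ = 0, ±1 (not J=0↔0): J: 3 → 2, ΔJ = -1 — satisfied.
Rule(s) violated: parity, ΔS, ΔL.

forbidden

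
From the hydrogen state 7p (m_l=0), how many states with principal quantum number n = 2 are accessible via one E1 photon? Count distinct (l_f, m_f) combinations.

E1 requires Δl = ±1, so l_f ∈ {0, 2}; with 0 ≤ l_f ≤ n_f−1 = 1, the allowed l_f values are {0}.
For l_f = 0: m_f ∈ {m_i−1, m_i, m_i+1} ∩ [−0, 0] = {0} → 1 state.
Total: 1.

1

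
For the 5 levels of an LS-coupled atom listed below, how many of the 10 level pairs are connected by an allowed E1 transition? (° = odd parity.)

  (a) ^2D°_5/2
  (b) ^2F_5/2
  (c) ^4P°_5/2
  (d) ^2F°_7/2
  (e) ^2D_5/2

(a)–(b): allowed.
(a)–(c): forbidden (parity, ΔS).
(a)–(d): forbidden (parity).
(a)–(e): allowed.
(b)–(c): forbidden (ΔS, ΔL).
(b)–(d): allowed.
(b)–(e): forbidden (parity).
(c)–(d): forbidden (parity, ΔS, ΔL).
(c)–(e): forbidden (ΔS).
(d)–(e): allowed.
Allowed pairs: 4 of 10.

4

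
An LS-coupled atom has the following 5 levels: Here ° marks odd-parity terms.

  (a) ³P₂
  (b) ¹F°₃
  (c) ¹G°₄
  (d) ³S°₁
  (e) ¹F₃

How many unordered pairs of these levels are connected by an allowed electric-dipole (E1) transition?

(a)–(b): forbidden (ΔS, ΔL).
(a)–(c): forbidden (ΔS, ΔL, ΔJ).
(a)–(d): allowed.
(a)–(e): forbidden (parity, ΔS, ΔL).
(b)–(c): forbidden (parity).
(b)–(d): forbidden (parity, ΔS, ΔL, ΔJ).
(b)–(e): allowed.
(c)–(d): forbidden (parity, ΔS, ΔL, ΔJ).
(c)–(e): allowed.
(d)–(e): forbidden (ΔS, ΔL, ΔJ).
Allowed pairs: 3 of 10.

3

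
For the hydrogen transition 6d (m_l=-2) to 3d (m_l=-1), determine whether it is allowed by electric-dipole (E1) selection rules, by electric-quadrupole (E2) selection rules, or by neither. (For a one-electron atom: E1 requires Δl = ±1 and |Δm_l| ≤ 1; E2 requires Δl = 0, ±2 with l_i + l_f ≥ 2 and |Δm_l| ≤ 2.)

Δl = 2 − 2 = +0; l_i + l_f = 4.
Δm_l = +1.
E1 (Δl = ±1, |Δm_l| ≤ 1): not satisfied.
E2 (Δl = 0,±2, l_i+l_f ≥ 2, |Δm_l| ≤ 2): satisfied.

E2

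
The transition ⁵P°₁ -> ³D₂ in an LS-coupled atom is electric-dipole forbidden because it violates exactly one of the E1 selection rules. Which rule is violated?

Initial level: S=2, L=1, J=1, parity odd. Final level: S=1, L=2, J=2, parity even.
ΔL = 0, ±1 (not L=0↔0): L: 1 → 2, ΔL = +1 — passes.
ΔJ = 0, ±1 (not J=0↔0): J: 1 → 2, ΔJ = +1 — passes.
Parity must change: odd → even — passes.
ΔS = 0: S: 2 → 1 — fails.

the ΔS = 0 rule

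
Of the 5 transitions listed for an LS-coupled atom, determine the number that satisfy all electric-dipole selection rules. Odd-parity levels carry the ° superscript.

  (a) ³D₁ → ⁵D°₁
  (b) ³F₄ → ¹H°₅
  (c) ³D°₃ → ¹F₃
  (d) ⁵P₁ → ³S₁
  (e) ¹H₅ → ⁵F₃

0

(a) forbidden (ΔS fails)
(b) forbidden (ΔS, ΔL fail)
(c) forbidden (ΔS fails)
(d) forbidden (parity, ΔS fail)
(e) forbidden (parity, ΔS, ΔL, ΔJ fail)
Total allowed: 0 of 5.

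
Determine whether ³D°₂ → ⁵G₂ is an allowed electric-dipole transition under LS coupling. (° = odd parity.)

forbidden

Initial level: S=1, L=2, J=2, parity odd. Final level: S=2, L=4, J=2, parity even.
Parity must change: odd → even — ok.
ΔS = 0: S: 1 → 2 — fails.
ΔL = 0, ±1 (not L=0↔0): L: 2 → 4, ΔL = +2 — fails.
ΔJ = 0, ±1 (not J=0↔0): J: 2 → 2, ΔJ = +0 — ok.
Rule(s) violated: ΔS, ΔL.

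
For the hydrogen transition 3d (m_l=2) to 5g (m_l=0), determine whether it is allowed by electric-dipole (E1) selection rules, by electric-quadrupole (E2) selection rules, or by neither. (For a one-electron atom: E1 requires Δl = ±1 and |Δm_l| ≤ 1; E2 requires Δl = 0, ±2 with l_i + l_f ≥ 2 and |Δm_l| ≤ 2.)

E2

Δl = 4 − 2 = +2; l_i + l_f = 6.
Δm_l = -2.
E1 (Δl = ±1, |Δm_l| ≤ 1): not satisfied.
E2 (Δl = 0,±2, l_i+l_f ≥ 2, |Δm_l| ≤ 2): satisfied.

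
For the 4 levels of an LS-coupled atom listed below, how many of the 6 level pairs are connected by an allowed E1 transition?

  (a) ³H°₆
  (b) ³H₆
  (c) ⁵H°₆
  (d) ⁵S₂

1

(a)–(b): allowed.
(a)–(c): forbidden (parity, ΔS).
(a)–(d): forbidden (ΔS, ΔL, ΔJ).
(b)–(c): forbidden (ΔS).
(b)–(d): forbidden (parity, ΔS, ΔL, ΔJ).
(c)–(d): forbidden (ΔL, ΔJ).
Allowed pairs: 1 of 6.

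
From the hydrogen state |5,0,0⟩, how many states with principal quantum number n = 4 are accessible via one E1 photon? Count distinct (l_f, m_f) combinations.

E1 requires Δl = ±1, so l_f ∈ {-1, 1}; with 0 ≤ l_f ≤ n_f−1 = 3, the allowed l_f values are {1}.
For l_f = 1: m_f ∈ {m_i−1, m_i, m_i+1} ∩ [−1, 1] = {-1, 0, 1} → 3 states.
Total: 3.

3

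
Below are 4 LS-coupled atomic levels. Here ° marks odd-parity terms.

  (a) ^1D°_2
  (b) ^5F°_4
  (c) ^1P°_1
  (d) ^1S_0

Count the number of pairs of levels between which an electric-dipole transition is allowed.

1

(a)–(b): forbidden (parity, ΔS, ΔJ).
(a)–(c): forbidden (parity).
(a)–(d): forbidden (ΔL, ΔJ).
(b)–(c): forbidden (parity, ΔS, ΔL, ΔJ).
(b)–(d): forbidden (ΔS, ΔL, ΔJ).
(c)–(d): allowed.
Allowed pairs: 1 of 6.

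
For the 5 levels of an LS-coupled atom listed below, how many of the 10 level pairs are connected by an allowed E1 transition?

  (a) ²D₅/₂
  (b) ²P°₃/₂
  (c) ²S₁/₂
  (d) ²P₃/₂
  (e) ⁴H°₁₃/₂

3

(a)–(b): allowed.
(a)–(c): forbidden (parity, ΔL, ΔJ).
(a)–(d): forbidden (parity).
(a)–(e): forbidden (ΔS, ΔL, ΔJ).
(b)–(c): allowed.
(b)–(d): allowed.
(b)–(e): forbidden (parity, ΔS, ΔL, ΔJ).
(c)–(d): forbidden (parity).
(c)–(e): forbidden (ΔS, ΔL, ΔJ).
(d)–(e): forbidden (ΔS, ΔL, ΔJ).
Allowed pairs: 3 of 10.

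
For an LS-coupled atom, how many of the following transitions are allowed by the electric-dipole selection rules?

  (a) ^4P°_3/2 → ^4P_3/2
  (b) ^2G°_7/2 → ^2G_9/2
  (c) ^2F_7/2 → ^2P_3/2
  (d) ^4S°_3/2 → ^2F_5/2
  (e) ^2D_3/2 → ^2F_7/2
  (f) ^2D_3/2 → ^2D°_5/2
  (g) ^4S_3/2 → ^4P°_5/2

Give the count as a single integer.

(a) allowed
(b) allowed
(c) forbidden (parity, ΔL, ΔJ fail)
(d) forbidden (ΔS, ΔL fail)
(e) forbidden (parity, ΔJ fail)
(f) allowed
(g) allowed
Total allowed: 4 of 7.

4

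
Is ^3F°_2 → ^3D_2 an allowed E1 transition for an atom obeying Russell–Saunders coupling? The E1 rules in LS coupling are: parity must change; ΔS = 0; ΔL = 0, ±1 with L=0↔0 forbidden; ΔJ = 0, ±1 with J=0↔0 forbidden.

allowed

Reading off the term symbols: S 1→1, L 3→2, J 2→2, parity odd→even.
Parity must change: odd → even — satisfied.
ΔS = 0: S: 1 → 1 — satisfied.
ΔL = 0, ±1 (not L=0↔0): L: 3 → 2, ΔL = -1 — satisfied.
ΔJ = 0, ±1 (not J=0↔0): J: 2 → 2, ΔJ = +0 — satisfied.
All four E1 rules are satisfied.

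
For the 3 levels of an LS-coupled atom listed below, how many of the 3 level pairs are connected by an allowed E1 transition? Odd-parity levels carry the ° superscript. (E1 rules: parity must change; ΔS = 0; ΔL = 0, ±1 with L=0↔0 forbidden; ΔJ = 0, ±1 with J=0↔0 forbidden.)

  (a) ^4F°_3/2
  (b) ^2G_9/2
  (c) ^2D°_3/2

(a)–(b): forbidden (ΔS, ΔJ).
(a)–(c): forbidden (parity, ΔS).
(b)–(c): forbidden (ΔL, ΔJ).
Allowed pairs: 0 of 3.

0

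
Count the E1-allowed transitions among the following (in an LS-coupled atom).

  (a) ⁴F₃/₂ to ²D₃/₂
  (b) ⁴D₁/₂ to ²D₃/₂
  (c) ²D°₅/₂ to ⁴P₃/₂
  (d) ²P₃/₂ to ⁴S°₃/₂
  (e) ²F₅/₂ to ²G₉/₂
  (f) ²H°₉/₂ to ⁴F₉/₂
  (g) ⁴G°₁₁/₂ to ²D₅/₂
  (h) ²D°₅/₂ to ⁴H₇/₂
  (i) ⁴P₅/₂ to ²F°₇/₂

0

(a) forbidden (parity, ΔS fail)
(b) forbidden (parity, ΔS fail)
(c) forbidden (ΔS fails)
(d) forbidden (ΔS fails)
(e) forbidden (parity, ΔJ fail)
(f) forbidden (ΔS, ΔL fail)
(g) forbidden (ΔS, ΔL, ΔJ fail)
(h) forbidden (ΔS, ΔL fail)
(i) forbidden (ΔS, ΔL fail)
Total allowed: 0 of 9.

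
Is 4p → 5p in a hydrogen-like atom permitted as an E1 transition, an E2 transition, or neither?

Δl = 1 − 1 = +0; l_i + l_f = 2.
E1 (Δl = ±1): not satisfied.
E2 (Δl = 0,±2, l_i+l_f ≥ 2): satisfied.

E2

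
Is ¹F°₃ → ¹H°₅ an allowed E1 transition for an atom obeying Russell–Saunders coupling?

Parity must change: odd → odd — fails.
ΔS = 0: S: 0 → 0 — ok.
ΔL = 0, ±1 (not L=0↔0): L: 3 → 5, ΔL = +2 — fails.
ΔJ = 0, ±1 (not J=0↔0): J: 3 → 5, ΔJ = +2 — fails.
Rule(s) violated: parity, ΔL, ΔJ.

forbidden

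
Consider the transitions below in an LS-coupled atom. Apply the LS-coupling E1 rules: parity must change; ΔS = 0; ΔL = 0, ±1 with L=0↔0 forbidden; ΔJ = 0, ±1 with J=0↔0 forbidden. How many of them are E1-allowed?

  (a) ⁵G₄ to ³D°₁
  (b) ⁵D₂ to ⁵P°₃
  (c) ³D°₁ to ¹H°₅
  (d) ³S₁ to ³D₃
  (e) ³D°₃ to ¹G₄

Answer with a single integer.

1

(a) forbidden (ΔS, ΔL, ΔJ fail)
(b) allowed
(c) forbidden (parity, ΔS, ΔL, ΔJ fail)
(d) forbidden (parity, ΔL, ΔJ fail)
(e) forbidden (ΔS, ΔL fail)
Total allowed: 1 of 5.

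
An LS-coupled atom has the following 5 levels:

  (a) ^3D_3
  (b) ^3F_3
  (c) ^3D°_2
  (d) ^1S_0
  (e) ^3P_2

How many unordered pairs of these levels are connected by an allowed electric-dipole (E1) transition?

(a)–(b): forbidden (parity).
(a)–(c): allowed.
(a)–(d): forbidden (parity, ΔS, ΔL, ΔJ).
(a)–(e): forbidden (parity).
(b)–(c): allowed.
(b)–(d): forbidden (parity, ΔS, ΔL, ΔJ).
(b)–(e): forbidden (parity, ΔL).
(c)–(d): forbidden (ΔS, ΔL, ΔJ).
(c)–(e): allowed.
(d)–(e): forbidden (parity, ΔS, ΔJ).
Allowed pairs: 3 of 10.

3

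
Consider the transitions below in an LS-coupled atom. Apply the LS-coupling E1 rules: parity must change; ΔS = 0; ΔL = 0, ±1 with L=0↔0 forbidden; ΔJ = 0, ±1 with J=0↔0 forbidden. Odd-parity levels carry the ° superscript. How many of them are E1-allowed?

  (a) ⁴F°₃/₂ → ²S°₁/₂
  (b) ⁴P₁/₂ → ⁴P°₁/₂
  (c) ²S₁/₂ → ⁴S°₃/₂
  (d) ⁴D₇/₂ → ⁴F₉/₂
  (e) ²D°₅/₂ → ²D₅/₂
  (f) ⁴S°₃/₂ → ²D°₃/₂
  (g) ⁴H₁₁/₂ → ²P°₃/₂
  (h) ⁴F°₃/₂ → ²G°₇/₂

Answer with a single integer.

(a) forbidden (parity, ΔS, ΔL fail)
(b) allowed
(c) forbidden (ΔS, ΔL fail)
(d) forbidden (parity fails)
(e) allowed
(f) forbidden (parity, ΔS, ΔL fail)
(g) forbidden (ΔS, ΔL, ΔJ fail)
(h) forbidden (parity, ΔS, ΔJ fail)
Total allowed: 2 of 8.

2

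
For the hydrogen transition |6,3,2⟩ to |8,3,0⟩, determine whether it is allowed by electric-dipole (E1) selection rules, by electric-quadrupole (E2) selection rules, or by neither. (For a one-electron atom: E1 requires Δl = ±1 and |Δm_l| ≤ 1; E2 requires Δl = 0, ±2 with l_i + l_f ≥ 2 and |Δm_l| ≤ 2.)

E2

Δl = 3 − 3 = +0; l_i + l_f = 6.
Δm_l = -2.
E1 (Δl = ±1, |Δm_l| ≤ 1): not satisfied.
E2 (Δl = 0,±2, l_i+l_f ≥ 2, |Δm_l| ≤ 2): satisfied.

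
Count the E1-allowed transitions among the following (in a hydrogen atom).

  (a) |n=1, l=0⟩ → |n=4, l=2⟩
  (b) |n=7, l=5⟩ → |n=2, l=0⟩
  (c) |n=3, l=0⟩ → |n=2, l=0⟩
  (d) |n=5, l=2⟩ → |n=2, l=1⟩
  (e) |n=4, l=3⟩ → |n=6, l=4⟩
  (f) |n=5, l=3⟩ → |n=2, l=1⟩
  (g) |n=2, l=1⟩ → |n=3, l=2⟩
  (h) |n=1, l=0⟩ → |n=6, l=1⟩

(a) forbidden — Δl = +2 (E1 requires Δl = ±1)
(b) forbidden — Δl = -5 (E1 requires Δl = ±1)
(c) forbidden — Δl = +0 (E1 requires Δl = ±1)
(d) allowed
(e) allowed
(f) forbidden — Δl = -2 (E1 requires Δl = ±1)
(g) allowed
(h) allowed
Total allowed: 4 of 8.

4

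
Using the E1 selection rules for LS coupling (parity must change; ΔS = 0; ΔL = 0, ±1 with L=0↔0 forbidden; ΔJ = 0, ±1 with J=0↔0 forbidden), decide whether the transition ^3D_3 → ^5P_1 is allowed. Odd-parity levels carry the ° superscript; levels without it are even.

Initial level: S=1, L=2, J=3, parity even. Final level: S=2, L=1, J=1, parity even.
Parity must change: even → even — ✗.
ΔS = 0: S: 1 → 2 — ✗.
ΔL = 0, ±1 (not L=0↔0): L: 2 → 1, ΔL = -1 — ✓.
ΔJ = 0, ±1 (not J=0↔0): J: 3 → 1, ΔJ = -2 — ✗.
Rule(s) violated: parity, ΔS, ΔJ.

forbidden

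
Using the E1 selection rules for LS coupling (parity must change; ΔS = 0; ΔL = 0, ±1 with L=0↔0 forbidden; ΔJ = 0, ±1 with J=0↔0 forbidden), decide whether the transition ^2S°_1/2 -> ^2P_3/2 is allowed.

Parity must change: odd → even — ✓.
ΔJ = 0, ±1 (not J=0↔0): J: 1/2 → 3/2, ΔJ = +1 — ✓.
ΔL = 0, ±1 (not L=0↔0): L: 0 → 1, ΔL = +1 — ✓.
ΔS = 0: S: 1/2 → 1/2 — ✓.
All four E1 rules are satisfied.

allowed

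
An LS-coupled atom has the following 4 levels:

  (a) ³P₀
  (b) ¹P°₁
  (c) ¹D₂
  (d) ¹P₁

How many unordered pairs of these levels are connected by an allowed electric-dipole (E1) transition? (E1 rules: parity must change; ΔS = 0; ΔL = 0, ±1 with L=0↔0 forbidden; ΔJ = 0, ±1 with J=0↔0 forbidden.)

2

(a)–(b): forbidden (ΔS).
(a)–(c): forbidden (parity, ΔS, ΔJ).
(a)–(d): forbidden (parity, ΔS).
(b)–(c): allowed.
(b)–(d): allowed.
(c)–(d): forbidden (parity).
Allowed pairs: 2 of 6.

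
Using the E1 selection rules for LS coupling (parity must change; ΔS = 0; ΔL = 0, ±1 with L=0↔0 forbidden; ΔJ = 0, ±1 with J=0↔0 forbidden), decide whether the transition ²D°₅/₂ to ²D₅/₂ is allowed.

Parity must change: odd → even — ok.
ΔS = 0: S: 1/2 → 1/2 — ok.
ΔL = 0, ±1 (not L=0↔0): L: 2 → 2, ΔL = +0 — ok.
ΔJ = 0, ±1 (not J=0↔0): J: 5/2 → 5/2, ΔJ = +0 — ok.
All four E1 rules are satisfied.

allowed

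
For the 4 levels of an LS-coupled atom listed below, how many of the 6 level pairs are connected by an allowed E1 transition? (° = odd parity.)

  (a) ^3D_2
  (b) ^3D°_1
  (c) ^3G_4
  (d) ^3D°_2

2

(a)–(b): allowed.
(a)–(c): forbidden (parity, ΔL, ΔJ).
(a)–(d): allowed.
(b)–(c): forbidden (ΔL, ΔJ).
(b)–(d): forbidden (parity).
(c)–(d): forbidden (ΔL, ΔJ).
Allowed pairs: 2 of 6.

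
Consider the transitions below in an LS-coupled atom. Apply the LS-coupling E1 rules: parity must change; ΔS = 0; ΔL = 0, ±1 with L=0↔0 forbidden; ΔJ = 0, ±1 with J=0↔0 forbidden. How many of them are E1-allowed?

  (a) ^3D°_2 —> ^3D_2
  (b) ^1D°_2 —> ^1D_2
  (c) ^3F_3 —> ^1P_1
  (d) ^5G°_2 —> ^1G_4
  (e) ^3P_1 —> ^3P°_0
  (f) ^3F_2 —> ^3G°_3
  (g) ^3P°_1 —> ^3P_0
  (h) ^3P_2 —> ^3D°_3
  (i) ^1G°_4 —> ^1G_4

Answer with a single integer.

(a) allowed
(b) allowed
(c) forbidden (parity, ΔS, ΔL, ΔJ fail)
(d) forbidden (ΔS, ΔJ fail)
(e) allowed
(f) allowed
(g) allowed
(h) allowed
(i) allowed
Total allowed: 7 of 9.

7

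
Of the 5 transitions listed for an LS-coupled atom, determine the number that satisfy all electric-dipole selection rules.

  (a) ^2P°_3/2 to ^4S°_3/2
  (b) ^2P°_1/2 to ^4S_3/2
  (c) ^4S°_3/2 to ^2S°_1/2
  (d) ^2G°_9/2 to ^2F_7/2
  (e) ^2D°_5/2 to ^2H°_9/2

(a) forbidden (parity, ΔS fail)
(b) forbidden (ΔS fails)
(c) forbidden (parity, ΔS, ΔL fail)
(d) allowed
(e) forbidden (parity, ΔL, ΔJ fail)
Total allowed: 1 of 5.

1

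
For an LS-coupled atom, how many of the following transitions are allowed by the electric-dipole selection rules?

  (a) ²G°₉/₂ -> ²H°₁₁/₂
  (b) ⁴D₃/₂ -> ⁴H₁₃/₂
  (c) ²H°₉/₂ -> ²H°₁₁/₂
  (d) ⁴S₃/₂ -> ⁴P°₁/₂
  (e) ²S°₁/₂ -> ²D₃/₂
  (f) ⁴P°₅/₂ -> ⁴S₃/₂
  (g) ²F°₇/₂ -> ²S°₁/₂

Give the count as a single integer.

(a) forbidden (parity fails)
(b) forbidden (parity, ΔL, ΔJ fail)
(c) forbidden (parity fails)
(d) allowed
(e) forbidden (ΔL fails)
(f) allowed
(g) forbidden (parity, ΔL, ΔJ fail)
Total allowed: 2 of 7.

2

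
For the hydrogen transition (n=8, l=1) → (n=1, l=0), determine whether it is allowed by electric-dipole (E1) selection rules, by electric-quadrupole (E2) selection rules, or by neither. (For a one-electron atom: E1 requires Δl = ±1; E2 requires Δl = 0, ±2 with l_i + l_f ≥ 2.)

E1

Δl = 0 − 1 = -1; l_i + l_f = 1.
E1 (Δl = ±1): satisfied.
E2 (Δl = 0,±2, l_i+l_f ≥ 2): not satisfied.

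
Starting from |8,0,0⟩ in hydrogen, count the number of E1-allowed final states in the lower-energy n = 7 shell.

E1 requires Δl = ±1, so l_f ∈ {-1, 1}; with 0 ≤ l_f ≤ n_f−1 = 6, the allowed l_f values are {1}.
For l_f = 1: m_f ∈ {m_i−1, m_i, m_i+1} ∩ [−1, 1] = {-1, 0, 1} → 3 states.
Total: 3.

3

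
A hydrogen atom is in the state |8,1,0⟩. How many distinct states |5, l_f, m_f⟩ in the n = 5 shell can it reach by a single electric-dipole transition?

4

E1 requires Δl = ±1, so l_f ∈ {0, 2}; with 0 ≤ l_f ≤ n_f−1 = 4, the allowed l_f values are {0, 2}.
For l_f = 0: m_f ∈ {m_i−1, m_i, m_i+1} ∩ [−0, 0] = {0} → 1 state.
For l_f = 2: m_f ∈ {m_i−1, m_i, m_i+1} ∩ [−2, 2] = {-1, 0, 1} → 3 states.
Total: 4.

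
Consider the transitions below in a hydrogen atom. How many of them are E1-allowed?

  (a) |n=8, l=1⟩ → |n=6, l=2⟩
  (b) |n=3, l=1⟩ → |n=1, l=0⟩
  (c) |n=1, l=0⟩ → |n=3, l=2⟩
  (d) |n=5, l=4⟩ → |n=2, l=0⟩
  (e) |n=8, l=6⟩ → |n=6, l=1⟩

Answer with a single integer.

2

(a) allowed
(b) allowed
(c) forbidden — Δl = +2 (E1 requires Δl = ±1)
(d) forbidden — Δl = -4 (E1 requires Δl = ±1)
(e) forbidden — Δl = -5 (E1 requires Δl = ±1)
Total allowed: 2 of 5.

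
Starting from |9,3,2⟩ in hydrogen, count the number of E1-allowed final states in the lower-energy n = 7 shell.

E1 requires Δl = ±1, so l_f ∈ {2, 4}; with 0 ≤ l_f ≤ n_f−1 = 6, the allowed l_f values are {2, 4}.
For l_f = 2: m_f ∈ {m_i−1, m_i, m_i+1} ∩ [−2, 2] = {1, 2} → 2 states.
For l_f = 4: m_f ∈ {m_i−1, m_i, m_i+1} ∩ [−4, 4] = {1, 2, 3} → 3 states.
Total: 5.

5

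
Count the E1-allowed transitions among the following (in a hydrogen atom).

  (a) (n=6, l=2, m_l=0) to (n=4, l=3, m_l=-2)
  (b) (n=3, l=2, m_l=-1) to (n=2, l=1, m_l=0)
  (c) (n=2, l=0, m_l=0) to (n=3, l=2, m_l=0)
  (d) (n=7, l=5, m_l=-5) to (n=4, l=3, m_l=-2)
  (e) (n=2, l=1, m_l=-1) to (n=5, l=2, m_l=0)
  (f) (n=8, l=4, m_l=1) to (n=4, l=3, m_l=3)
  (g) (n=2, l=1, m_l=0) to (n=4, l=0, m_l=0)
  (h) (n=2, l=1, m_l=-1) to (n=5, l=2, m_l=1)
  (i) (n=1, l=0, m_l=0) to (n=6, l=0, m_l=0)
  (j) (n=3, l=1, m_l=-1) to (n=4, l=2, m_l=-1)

4

(a) forbidden — Δm_l = -2 (E1 requires Δm_l = 0, ±1)
(b) allowed
(c) forbidden — Δl = +2 (E1 requires Δl = ±1)
(d) forbidden — Δl = -2 (E1 requires Δl = ±1); Δm_l = +3 (E1 requires Δm_l = 0, ±1)
(e) allowed
(f) forbidden — Δm_l = +2 (E1 requires Δm_l = 0, ±1)
(g) allowed
(h) forbidden — Δm_l = +2 (E1 requires Δm_l = 0, ±1)
(i) forbidden — Δl = +0 (E1 requires Δl = ±1)
(j) allowed
Total allowed: 4 of 10.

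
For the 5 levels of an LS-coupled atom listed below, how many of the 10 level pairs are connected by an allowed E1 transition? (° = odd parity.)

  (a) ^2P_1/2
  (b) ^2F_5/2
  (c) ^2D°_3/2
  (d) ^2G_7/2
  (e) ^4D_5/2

(a)–(b): forbidden (parity, ΔL, ΔJ).
(a)–(c): allowed.
(a)–(d): forbidden (parity, ΔL, ΔJ).
(a)–(e): forbidden (parity, ΔS, ΔJ).
(b)–(c): allowed.
(b)–(d): forbidden (parity).
(b)–(e): forbidden (parity, ΔS).
(c)–(d): forbidden (ΔL, ΔJ).
(c)–(e): forbidden (ΔS).
(d)–(e): forbidden (parity, ΔS, ΔL).
Allowed pairs: 2 of 10.

2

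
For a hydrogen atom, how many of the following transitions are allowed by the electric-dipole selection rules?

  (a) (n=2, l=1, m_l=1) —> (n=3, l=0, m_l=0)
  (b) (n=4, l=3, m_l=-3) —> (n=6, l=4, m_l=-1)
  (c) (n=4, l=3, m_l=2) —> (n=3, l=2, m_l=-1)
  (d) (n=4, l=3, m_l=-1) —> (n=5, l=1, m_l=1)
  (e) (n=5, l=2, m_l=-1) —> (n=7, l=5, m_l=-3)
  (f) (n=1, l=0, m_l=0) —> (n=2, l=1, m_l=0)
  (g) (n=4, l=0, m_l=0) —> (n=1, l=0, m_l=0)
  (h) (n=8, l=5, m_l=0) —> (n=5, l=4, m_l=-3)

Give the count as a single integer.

(a) allowed
(b) forbidden — Δm_l = +2 (E1 requires Δm_l = 0, ±1)
(c) forbidden — Δm_l = -3 (E1 requires Δm_l = 0, ±1)
(d) forbidden — Δl = -2 (E1 requires Δl = ±1); Δm_l = +2 (E1 requires Δm_l = 0, ±1)
(e) forbidden — Δl = +3 (E1 requires Δl = ±1); Δm_l = -2 (E1 requires Δm_l = 0, ±1)
(f) allowed
(g) forbidden — Δl = +0 (E1 requires Δl = ±1)
(h) forbidden — Δm_l = -3 (E1 requires Δm_l = 0, ±1)
Total allowed: 2 of 8.

2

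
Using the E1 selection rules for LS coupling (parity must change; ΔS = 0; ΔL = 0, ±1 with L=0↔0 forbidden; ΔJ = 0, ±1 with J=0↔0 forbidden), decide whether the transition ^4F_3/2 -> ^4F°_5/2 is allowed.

Reading off the term symbols: S 3/2→3/2, L 3→3, J 3/2→5/2, parity even→odd.
Parity must change: even → odd — satisfied.
ΔS = 0: S: 3/2 → 3/2 — satisfied.
ΔL = 0, ±1 (not L=0↔0): L: 3 → 3, ΔL = +0 — satisfied.
ΔJ = 0, ±1 (not J=0↔0): J: 3/2 → 5/2, ΔJ = +1 — satisfied.
All four E1 rules are satisfied.

allowed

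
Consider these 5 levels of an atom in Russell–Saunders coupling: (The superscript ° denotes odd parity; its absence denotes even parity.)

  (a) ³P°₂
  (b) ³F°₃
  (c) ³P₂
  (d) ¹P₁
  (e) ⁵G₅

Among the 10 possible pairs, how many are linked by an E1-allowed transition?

(a)–(b): forbidden (parity, ΔL).
(a)–(c): allowed.
(a)–(d): forbidden (ΔS).
(a)–(e): forbidden (ΔS, ΔL, ΔJ).
(b)–(c): forbidden (ΔL).
(b)–(d): forbidden (ΔS, ΔL, ΔJ).
(b)–(e): forbidden (ΔS, ΔJ).
(c)–(d): forbidden (parity, ΔS).
(c)–(e): forbidden (parity, ΔS, ΔL, ΔJ).
(d)–(e): forbidden (parity, ΔS, ΔL, ΔJ).
Allowed pairs: 1 of 10.

1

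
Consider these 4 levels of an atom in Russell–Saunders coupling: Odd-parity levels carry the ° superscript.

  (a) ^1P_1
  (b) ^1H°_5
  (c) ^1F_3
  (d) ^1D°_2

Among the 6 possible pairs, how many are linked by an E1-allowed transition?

2

(a)–(b): forbidden (ΔL, ΔJ).
(a)–(c): forbidden (parity, ΔL, ΔJ).
(a)–(d): allowed.
(b)–(c): forbidden (ΔL, ΔJ).
(b)–(d): forbidden (parity, ΔL, ΔJ).
(c)–(d): allowed.
Allowed pairs: 2 of 6.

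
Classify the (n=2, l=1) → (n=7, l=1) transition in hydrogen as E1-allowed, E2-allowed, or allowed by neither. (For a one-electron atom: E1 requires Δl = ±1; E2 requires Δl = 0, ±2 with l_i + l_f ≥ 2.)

E2

Δl = 1 − 1 = +0; l_i + l_f = 2.
E1 (Δl = ±1): not satisfied.
E2 (Δl = 0,±2, l_i+l_f ≥ 2): satisfied.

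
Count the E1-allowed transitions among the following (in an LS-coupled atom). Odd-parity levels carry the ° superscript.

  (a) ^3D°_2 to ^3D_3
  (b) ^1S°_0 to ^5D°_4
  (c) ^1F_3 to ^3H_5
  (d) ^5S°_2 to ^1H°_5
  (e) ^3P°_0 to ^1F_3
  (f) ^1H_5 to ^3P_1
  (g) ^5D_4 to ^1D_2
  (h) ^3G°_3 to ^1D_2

(a) allowed
(b) forbidden (parity, ΔS, ΔL, ΔJ fail)
(c) forbidden (parity, ΔS, ΔL, ΔJ fail)
(d) forbidden (parity, ΔS, ΔL, ΔJ fail)
(e) forbidden (ΔS, ΔL, ΔJ fail)
(f) forbidden (parity, ΔS, ΔL, ΔJ fail)
(g) forbidden (parity, ΔS, ΔJ fail)
(h) forbidden (ΔS, ΔL fail)
Total allowed: 1 of 8.

1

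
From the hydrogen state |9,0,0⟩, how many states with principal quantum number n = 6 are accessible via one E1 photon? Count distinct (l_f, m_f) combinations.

E1 requires Δl = ±1, so l_f ∈ {-1, 1}; with 0 ≤ l_f ≤ n_f−1 = 5, the allowed l_f values are {1}.
For l_f = 1: m_f ∈ {m_i−1, m_i, m_i+1} ∩ [−1, 1] = {-1, 0, 1} → 3 states.
Total: 3.

3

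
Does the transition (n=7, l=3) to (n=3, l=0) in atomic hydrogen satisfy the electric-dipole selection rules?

forbidden

Initial l = 3, final l = 0, so Δl = -3. E1 requires Δl = ±1: violated.
The transition is electric-dipole forbidden.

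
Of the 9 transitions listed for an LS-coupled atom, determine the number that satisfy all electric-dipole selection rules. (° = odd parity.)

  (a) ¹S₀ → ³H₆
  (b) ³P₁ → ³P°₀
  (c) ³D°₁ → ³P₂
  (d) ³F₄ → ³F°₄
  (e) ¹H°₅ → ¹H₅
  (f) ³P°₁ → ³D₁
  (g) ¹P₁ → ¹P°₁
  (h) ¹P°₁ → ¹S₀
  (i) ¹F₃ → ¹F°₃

8

(a) forbidden (parity, ΔS, ΔL, ΔJ fail)
(b) allowed
(c) allowed
(d) allowed
(e) allowed
(f) allowed
(g) allowed
(h) allowed
(i) allowed
Total allowed: 8 of 9.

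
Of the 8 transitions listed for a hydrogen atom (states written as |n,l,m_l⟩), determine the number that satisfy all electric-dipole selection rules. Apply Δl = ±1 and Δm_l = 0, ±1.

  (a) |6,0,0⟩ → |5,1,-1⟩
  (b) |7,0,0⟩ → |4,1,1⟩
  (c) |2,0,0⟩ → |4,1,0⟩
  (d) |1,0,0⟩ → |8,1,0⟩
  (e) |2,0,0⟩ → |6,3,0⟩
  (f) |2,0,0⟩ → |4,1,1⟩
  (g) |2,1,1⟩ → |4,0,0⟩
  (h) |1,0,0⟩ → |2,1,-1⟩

7

(a) allowed
(b) allowed
(c) allowed
(d) allowed
(e) forbidden — Δl = +3 (E1 requires Δl = ±1)
(f) allowed
(g) allowed
(h) allowed
Total allowed: 7 of 8.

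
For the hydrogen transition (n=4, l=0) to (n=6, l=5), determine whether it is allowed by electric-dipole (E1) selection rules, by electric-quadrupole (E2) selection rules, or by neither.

Δl = 5 − 0 = +5; l_i + l_f = 5.
E1 (Δl = ±1): not satisfied.
E2 (Δl = 0,±2, l_i+l_f ≥ 2): not satisfied.

neither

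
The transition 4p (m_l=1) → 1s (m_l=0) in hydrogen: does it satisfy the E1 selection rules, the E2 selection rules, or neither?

E1

Δl = 0 − 1 = -1; l_i + l_f = 1.
Δm_l = -1.
E1 (Δl = ±1, |Δm_l| ≤ 1): satisfied.
E2 (Δl = 0,±2, l_i+l_f ≥ 2, |Δm_l| ≤ 2): not satisfied.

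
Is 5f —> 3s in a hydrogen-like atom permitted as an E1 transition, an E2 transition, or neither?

neither

Δl = 0 − 3 = -3; l_i + l_f = 3.
E1 (Δl = ±1): not satisfied.
E2 (Δl = 0,±2, l_i+l_f ≥ 2): not satisfied.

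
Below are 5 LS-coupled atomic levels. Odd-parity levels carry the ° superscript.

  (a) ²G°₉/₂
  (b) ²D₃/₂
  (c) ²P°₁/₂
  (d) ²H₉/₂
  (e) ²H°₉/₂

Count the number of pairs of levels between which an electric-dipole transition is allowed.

3

(a)–(b): forbidden (ΔL, ΔJ).
(a)–(c): forbidden (parity, ΔL, ΔJ).
(a)–(d): allowed.
(a)–(e): forbidden (parity).
(b)–(c): allowed.
(b)–(d): forbidden (parity, ΔL, ΔJ).
(b)–(e): forbidden (ΔL, ΔJ).
(c)–(d): forbidden (ΔL, ΔJ).
(c)–(e): forbidden (parity, ΔL, ΔJ).
(d)–(e): allowed.
Allowed pairs: 3 of 10.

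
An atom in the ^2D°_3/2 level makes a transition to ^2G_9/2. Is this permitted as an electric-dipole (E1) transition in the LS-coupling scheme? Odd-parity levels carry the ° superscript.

Initial level: S=1/2, L=2, J=3/2, parity odd. Final level: S=1/2, L=4, J=9/2, parity even.
Parity must change: odd → even — ok.
ΔS = 0: S: 1/2 → 1/2 — ok.
ΔL = 0, ±1 (not L=0↔0): L: 2 → 4, ΔL = +2 — fails.
ΔJ = 0, ±1 (not J=0↔0): J: 3/2 → 9/2, ΔJ = +3 — fails.
Rule(s) violated: ΔL, ΔJ.

forbidden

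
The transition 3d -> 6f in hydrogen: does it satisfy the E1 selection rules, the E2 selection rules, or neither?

E1

Δl = 3 − 2 = +1; l_i + l_f = 5.
E1 (Δl = ±1): satisfied.
E2 (Δl = 0,±2, l_i+l_f ≥ 2): not satisfied.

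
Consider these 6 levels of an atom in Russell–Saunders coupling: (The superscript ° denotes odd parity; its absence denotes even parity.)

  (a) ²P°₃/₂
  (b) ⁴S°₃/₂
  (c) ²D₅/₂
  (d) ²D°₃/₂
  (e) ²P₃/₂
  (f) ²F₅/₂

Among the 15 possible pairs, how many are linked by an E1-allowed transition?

5

(a)–(b): forbidden (parity, ΔS).
(a)–(c): allowed.
(a)–(d): forbidden (parity).
(a)–(e): allowed.
(a)–(f): forbidden (ΔL).
(b)–(c): forbidden (ΔS, ΔL).
(b)–(d): forbidden (parity, ΔS, ΔL).
(b)–(e): forbidden (ΔS).
(b)–(f): forbidden (ΔS, ΔL).
(c)–(d): allowed.
(c)–(e): forbidden (parity).
(c)–(f): forbidden (parity).
(d)–(e): allowed.
(d)–(f): allowed.
(e)–(f): forbidden (parity, ΔL).
Allowed pairs: 5 of 15.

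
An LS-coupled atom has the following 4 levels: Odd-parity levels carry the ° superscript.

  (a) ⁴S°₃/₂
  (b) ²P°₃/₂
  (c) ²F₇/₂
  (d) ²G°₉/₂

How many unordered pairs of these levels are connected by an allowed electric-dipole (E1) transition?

1

(a)–(b): forbidden (parity, ΔS).
(a)–(c): forbidden (ΔS, ΔL, ΔJ).
(a)–(d): forbidden (parity, ΔS, ΔL, ΔJ).
(b)–(c): forbidden (ΔL, ΔJ).
(b)–(d): forbidden (parity, ΔL, ΔJ).
(c)–(d): allowed.
Allowed pairs: 1 of 6.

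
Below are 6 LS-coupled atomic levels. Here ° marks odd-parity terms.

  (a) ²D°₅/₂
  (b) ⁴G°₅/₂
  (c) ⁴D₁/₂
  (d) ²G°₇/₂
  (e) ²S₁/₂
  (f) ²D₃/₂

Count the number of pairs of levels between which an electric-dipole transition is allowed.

1

(a)–(b): forbidden (parity, ΔS, ΔL).
(a)–(c): forbidden (ΔS, ΔJ).
(a)–(d): forbidden (parity, ΔL).
(a)–(e): forbidden (ΔL, ΔJ).
(a)–(f): allowed.
(b)–(c): forbidden (ΔL, ΔJ).
(b)–(d): forbidden (parity, ΔS).
(b)–(e): forbidden (ΔS, ΔL, ΔJ).
(b)–(f): forbidden (ΔS, ΔL).
(c)–(d): forbidden (ΔS, ΔL, ΔJ).
(c)–(e): forbidden (parity, ΔS, ΔL).
(c)–(f): forbidden (parity, ΔS).
(d)–(e): forbidden (ΔL, ΔJ).
(d)–(f): forbidden (ΔL, ΔJ).
(e)–(f): forbidden (parity, ΔL).
Allowed pairs: 1 of 15.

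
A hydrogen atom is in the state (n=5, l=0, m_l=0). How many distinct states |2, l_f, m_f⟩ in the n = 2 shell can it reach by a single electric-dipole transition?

E1 requires Δl = ±1, so l_f ∈ {-1, 1}; with 0 ≤ l_f ≤ n_f−1 = 1, the allowed l_f values are {1}.
For l_f = 1: m_f ∈ {m_i−1, m_i, m_i+1} ∩ [−1, 1] = {-1, 0, 1} → 3 states.
Total: 3.

3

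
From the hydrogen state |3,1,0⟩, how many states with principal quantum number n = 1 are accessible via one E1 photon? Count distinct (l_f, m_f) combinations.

1

E1 requires Δl = ±1, so l_f ∈ {0, 2}; with 0 ≤ l_f ≤ n_f−1 = 0, the allowed l_f values are {0}.
For l_f = 0: m_f ∈ {m_i−1, m_i, m_i+1} ∩ [−0, 0] = {0} → 1 state.
Total: 1.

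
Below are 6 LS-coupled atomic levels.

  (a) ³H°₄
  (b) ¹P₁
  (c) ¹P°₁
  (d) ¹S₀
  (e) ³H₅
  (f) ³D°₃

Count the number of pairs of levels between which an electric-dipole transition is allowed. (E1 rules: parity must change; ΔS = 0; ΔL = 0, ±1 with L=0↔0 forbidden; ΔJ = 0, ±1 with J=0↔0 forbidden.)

(a)–(b): forbidden (ΔS, ΔL, ΔJ).
(a)–(c): forbidden (parity, ΔS, ΔL, ΔJ).
(a)–(d): forbidden (ΔS, ΔL, ΔJ).
(a)–(e): allowed.
(a)–(f): forbidden (parity, ΔL).
(b)–(c): allowed.
(b)–(d): forbidden (parity).
(b)–(e): forbidden (parity, ΔS, ΔL, ΔJ).
(b)–(f): forbidden (ΔS, ΔJ).
(c)–(d): allowed.
(c)–(e): forbidden (ΔS, ΔL, ΔJ).
(c)–(f): forbidden (parity, ΔS, ΔJ).
(d)–(e): forbidden (parity, ΔS, ΔL, ΔJ).
(d)–(f): forbidden (ΔS, ΔL, ΔJ).
(e)–(f): forbidden (ΔL, ΔJ).
Allowed pairs: 3 of 15.

3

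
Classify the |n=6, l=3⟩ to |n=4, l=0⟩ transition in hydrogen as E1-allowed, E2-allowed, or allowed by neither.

Δl = 0 − 3 = -3; l_i + l_f = 3.
E1 (Δl = ±1): not satisfied.
E2 (Δl = 0,±2, l_i+l_f ≥ 2): not satisfied.

neither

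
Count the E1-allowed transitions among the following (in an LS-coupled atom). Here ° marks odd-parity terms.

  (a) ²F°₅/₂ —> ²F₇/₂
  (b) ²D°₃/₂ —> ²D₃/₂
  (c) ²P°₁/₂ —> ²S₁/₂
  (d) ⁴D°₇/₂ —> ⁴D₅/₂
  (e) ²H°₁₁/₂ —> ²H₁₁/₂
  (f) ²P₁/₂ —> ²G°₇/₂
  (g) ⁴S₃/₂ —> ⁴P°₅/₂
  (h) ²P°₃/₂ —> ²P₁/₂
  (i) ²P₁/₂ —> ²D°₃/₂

8

(a) allowed
(b) allowed
(c) allowed
(d) allowed
(e) allowed
(f) forbidden (ΔL, ΔJ fail)
(g) allowed
(h) allowed
(i) allowed
Total allowed: 8 of 9.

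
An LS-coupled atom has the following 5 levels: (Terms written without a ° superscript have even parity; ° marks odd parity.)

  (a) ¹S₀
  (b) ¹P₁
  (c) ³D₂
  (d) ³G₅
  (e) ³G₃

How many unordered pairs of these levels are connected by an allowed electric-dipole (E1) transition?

0

(a)–(b): forbidden (parity).
(a)–(c): forbidden (parity, ΔS, ΔL, ΔJ).
(a)–(d): forbidden (parity, ΔS, ΔL, ΔJ).
(a)–(e): forbidden (parity, ΔS, ΔL, ΔJ).
(b)–(c): forbidden (parity, ΔS).
(b)–(d): forbidden (parity, ΔS, ΔL, ΔJ).
(b)–(e): forbidden (parity, ΔS, ΔL, ΔJ).
(c)–(d): forbidden (parity, ΔL, ΔJ).
(c)–(e): forbidden (parity, ΔL).
(d)–(e): forbidden (parity, ΔJ).
Allowed pairs: 0 of 10.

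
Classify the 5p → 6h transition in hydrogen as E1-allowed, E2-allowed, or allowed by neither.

neither

Δl = 5 − 1 = +4; l_i + l_f = 6.
E1 (Δl = ±1): not satisfied.
E2 (Δl = 0,±2, l_i+l_f ≥ 2): not satisfied.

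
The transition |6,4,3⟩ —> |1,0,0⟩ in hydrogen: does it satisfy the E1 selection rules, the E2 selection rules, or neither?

Δl = 0 − 4 = -4; l_i + l_f = 4.
Δm_l = -3.
E1 (Δl = ±1, |Δm_l| ≤ 1): not satisfied.
E2 (Δl = 0,±2, l_i+l_f ≥ 2, |Δm_l| ≤ 2): not satisfied.

neither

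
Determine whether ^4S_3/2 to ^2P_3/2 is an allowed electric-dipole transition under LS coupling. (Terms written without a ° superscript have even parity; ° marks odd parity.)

forbidden

Initial level: S=3/2, L=0, J=3/2, parity even. Final level: S=1/2, L=1, J=3/2, parity even.
ΔS = 0: S: 3/2 → 1/2 — ✗.
ΔL = 0, ±1 (not L=0↔0): L: 0 → 1, ΔL = +1 — ✓.
ΔJ = 0, ±1 (not J=0↔0): J: 3/2 → 3/2, ΔJ = +0 — ✓.
Parity must change: even → even — ✗.
Rule(s) violated: parity, ΔS.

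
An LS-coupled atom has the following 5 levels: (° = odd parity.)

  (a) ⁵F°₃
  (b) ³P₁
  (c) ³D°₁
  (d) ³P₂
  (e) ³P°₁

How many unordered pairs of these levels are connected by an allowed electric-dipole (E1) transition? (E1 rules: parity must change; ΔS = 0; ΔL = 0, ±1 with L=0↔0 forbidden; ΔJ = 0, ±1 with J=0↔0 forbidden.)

(a)–(b): forbidden (ΔS, ΔL, ΔJ).
(a)–(c): forbidden (parity, ΔS, ΔJ).
(a)–(d): forbidden (ΔS, ΔL).
(a)–(e): forbidden (parity, ΔS, ΔL, ΔJ).
(b)–(c): allowed.
(b)–(d): forbidden (parity).
(b)–(e): allowed.
(c)–(d): allowed.
(c)–(e): forbidden (parity).
(d)–(e): allowed.
Allowed pairs: 4 of 10.

4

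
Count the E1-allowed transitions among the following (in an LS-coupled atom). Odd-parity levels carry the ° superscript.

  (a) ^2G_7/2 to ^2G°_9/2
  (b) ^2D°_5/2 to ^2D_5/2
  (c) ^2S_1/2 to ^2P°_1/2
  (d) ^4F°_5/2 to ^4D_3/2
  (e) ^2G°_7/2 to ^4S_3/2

4

(a) allowed
(b) allowed
(c) allowed
(d) allowed
(e) forbidden (ΔS, ΔL, ΔJ fail)
Total allowed: 4 of 5.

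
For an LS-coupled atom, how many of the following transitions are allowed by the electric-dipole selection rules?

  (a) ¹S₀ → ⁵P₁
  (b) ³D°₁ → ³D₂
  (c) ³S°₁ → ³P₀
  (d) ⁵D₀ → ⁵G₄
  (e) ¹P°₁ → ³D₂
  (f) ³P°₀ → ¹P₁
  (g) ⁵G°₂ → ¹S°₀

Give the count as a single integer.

(a) forbidden (parity, ΔS fail)
(b) allowed
(c) allowed
(d) forbidden (parity, ΔL, ΔJ fail)
(e) forbidden (ΔS fails)
(f) forbidden (ΔS fails)
(g) forbidden (parity, ΔS, ΔL, ΔJ fail)
Total allowed: 2 of 7.

2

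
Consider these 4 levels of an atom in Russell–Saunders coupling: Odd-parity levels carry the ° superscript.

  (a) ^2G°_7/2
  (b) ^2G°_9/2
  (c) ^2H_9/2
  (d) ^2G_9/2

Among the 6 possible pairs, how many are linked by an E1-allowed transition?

(a)–(b): forbidden (parity).
(a)–(c): allowed.
(a)–(d): allowed.
(b)–(c): allowed.
(b)–(d): allowed.
(c)–(d): forbidden (parity).
Allowed pairs: 4 of 6.

4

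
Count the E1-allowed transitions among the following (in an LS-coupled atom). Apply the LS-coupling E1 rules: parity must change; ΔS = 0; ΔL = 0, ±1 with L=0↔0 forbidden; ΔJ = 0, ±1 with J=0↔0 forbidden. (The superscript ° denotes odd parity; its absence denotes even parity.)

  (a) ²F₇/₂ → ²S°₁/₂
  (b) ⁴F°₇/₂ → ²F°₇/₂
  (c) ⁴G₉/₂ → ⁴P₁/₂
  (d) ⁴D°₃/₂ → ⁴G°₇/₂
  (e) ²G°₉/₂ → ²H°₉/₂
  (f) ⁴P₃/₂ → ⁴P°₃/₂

(a) forbidden (ΔL, ΔJ fail)
(b) forbidden (parity, ΔS fail)
(c) forbidden (parity, ΔL, ΔJ fail)
(d) forbidden (parity, ΔL, ΔJ fail)
(e) forbidden (parity fails)
(f) allowed
Total allowed: 1 of 6.

1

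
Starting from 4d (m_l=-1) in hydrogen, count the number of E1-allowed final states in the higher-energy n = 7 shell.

E1 requires Δl = ±1, so l_f ∈ {1, 3}; with 0 ≤ l_f ≤ n_f−1 = 6, the allowed l_f values are {1, 3}.
For l_f = 1: m_f ∈ {m_i−1, m_i, m_i+1} ∩ [−1, 1] = {-1, 0} → 2 states.
For l_f = 3: m_f ∈ {m_i−1, m_i, m_i+1} ∩ [−3, 3] = {-2, -1, 0} → 3 states.
Total: 5.

5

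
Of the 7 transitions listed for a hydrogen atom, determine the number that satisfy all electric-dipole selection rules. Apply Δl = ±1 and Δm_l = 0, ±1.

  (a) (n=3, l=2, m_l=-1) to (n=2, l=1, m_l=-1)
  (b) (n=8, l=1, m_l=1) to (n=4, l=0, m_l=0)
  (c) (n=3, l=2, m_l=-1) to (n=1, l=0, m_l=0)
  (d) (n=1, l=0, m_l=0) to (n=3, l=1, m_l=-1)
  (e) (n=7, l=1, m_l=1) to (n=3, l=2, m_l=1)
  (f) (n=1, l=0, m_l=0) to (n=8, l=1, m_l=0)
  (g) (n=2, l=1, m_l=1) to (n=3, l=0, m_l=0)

6

(a) allowed
(b) allowed
(c) forbidden — Δl = -2 (E1 requires Δl = ±1)
(d) allowed
(e) allowed
(f) allowed
(g) allowed
Total allowed: 6 of 7.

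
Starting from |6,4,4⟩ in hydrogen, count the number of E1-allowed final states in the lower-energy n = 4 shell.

1

E1 requires Δl = ±1, so l_f ∈ {3, 5}; with 0 ≤ l_f ≤ n_f−1 = 3, the allowed l_f values are {3}.
For l_f = 3: m_f ∈ {m_i−1, m_i, m_i+1} ∩ [−3, 3] = {3} → 1 state.
Total: 1.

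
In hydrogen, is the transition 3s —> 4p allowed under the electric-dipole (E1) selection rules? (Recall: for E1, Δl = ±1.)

l: 0 → 1 (Δl = +1). Δl = ±1 satisfied.
All E1 selection rules are satisfied.

allowed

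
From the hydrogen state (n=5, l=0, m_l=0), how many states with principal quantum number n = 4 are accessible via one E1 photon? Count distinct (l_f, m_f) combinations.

E1 requires Δl = ±1, so l_f ∈ {-1, 1}; with 0 ≤ l_f ≤ n_f−1 = 3, the allowed l_f values are {1}.
For l_f = 1: m_f ∈ {m_i−1, m_i, m_i+1} ∩ [−1, 1] = {-1, 0, 1} → 3 states.
Total: 3.

3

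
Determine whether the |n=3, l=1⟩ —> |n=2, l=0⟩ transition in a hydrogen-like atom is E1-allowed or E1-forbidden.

Δl = 0 − 1 = -1; the E1 rule Δl = ±1 is passes.
All E1 selection rules are satisfied.

allowed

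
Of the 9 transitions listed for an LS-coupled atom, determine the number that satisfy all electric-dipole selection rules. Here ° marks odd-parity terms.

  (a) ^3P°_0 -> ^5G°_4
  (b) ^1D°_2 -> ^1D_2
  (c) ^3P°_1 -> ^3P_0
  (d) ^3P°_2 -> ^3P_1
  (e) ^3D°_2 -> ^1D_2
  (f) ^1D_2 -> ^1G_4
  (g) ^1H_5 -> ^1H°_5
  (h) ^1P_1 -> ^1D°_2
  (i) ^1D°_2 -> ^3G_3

5

(a) forbidden (parity, ΔS, ΔL, ΔJ fail)
(b) allowed
(c) allowed
(d) allowed
(e) forbidden (ΔS fails)
(f) forbidden (parity, ΔL, ΔJ fail)
(g) allowed
(h) allowed
(i) forbidden (ΔS, ΔL fail)
Total allowed: 5 of 9.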